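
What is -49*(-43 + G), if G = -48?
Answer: 4459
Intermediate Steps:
-49*(-43 + G) = -49*(-43 - 48) = -49*(-91) = 4459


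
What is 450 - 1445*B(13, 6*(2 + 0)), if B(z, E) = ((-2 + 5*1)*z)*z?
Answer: -732165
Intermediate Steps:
B(z, E) = 3*z² (B(z, E) = ((-2 + 5)*z)*z = (3*z)*z = 3*z²)
450 - 1445*B(13, 6*(2 + 0)) = 450 - 4335*13² = 450 - 4335*169 = 450 - 1445*507 = 450 - 732615 = -732165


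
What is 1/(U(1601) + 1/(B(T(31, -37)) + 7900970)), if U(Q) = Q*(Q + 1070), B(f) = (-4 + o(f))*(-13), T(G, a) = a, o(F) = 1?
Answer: 7901009/33786855657440 ≈ 2.3385e-7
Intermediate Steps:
B(f) = 39 (B(f) = (-4 + 1)*(-13) = -3*(-13) = 39)
U(Q) = Q*(1070 + Q)
1/(U(1601) + 1/(B(T(31, -37)) + 7900970)) = 1/(1601*(1070 + 1601) + 1/(39 + 7900970)) = 1/(1601*2671 + 1/7901009) = 1/(4276271 + 1/7901009) = 1/(33786855657440/7901009) = 7901009/33786855657440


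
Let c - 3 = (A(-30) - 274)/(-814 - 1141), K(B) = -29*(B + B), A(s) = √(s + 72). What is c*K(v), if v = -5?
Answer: 356062/391 - 58*√42/391 ≈ 909.68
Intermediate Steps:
A(s) = √(72 + s)
K(B) = -58*B
c = 6139/1955 - √42/1955 (c = 3 + (√(72 - 30) - 274)/(-814 - 1141) = 3 + (√42 - 274)/(-1955) = 3 + (-274 + √42)*(-1/1955) = 3 + (274/1955 - √42/1955) = 6139/1955 - √42/1955 ≈ 3.1368)
c*K(v) = (6139/1955 - √42/1955)*(-58*(-5)) = (6139/1955 - √42/1955)*290 = 356062/391 - 58*√42/391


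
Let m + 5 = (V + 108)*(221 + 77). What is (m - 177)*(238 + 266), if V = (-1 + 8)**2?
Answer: 23488416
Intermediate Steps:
V = 49 (V = 7**2 = 49)
m = 46781 (m = -5 + (49 + 108)*(221 + 77) = -5 + 157*298 = -5 + 46786 = 46781)
(m - 177)*(238 + 266) = (46781 - 177)*(238 + 266) = 46604*504 = 23488416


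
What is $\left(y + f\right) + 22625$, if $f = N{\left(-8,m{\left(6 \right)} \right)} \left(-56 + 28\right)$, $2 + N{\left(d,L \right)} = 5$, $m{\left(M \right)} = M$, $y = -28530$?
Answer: $-5989$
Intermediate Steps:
$N{\left(d,L \right)} = 3$ ($N{\left(d,L \right)} = -2 + 5 = 3$)
$f = -84$ ($f = 3 \left(-56 + 28\right) = 3 \left(-28\right) = -84$)
$\left(y + f\right) + 22625 = \left(-28530 - 84\right) + 22625 = -28614 + 22625 = -5989$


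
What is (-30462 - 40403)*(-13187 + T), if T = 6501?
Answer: 473803390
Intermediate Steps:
(-30462 - 40403)*(-13187 + T) = (-30462 - 40403)*(-13187 + 6501) = -70865*(-6686) = 473803390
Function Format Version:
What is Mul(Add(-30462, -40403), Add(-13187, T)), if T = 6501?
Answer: 473803390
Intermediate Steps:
Mul(Add(-30462, -40403), Add(-13187, T)) = Mul(Add(-30462, -40403), Add(-13187, 6501)) = Mul(-70865, -6686) = 473803390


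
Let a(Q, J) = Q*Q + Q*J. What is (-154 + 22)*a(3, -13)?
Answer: 3960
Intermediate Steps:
a(Q, J) = Q² + J*Q
(-154 + 22)*a(3, -13) = (-154 + 22)*(3*(-13 + 3)) = -396*(-10) = -132*(-30) = 3960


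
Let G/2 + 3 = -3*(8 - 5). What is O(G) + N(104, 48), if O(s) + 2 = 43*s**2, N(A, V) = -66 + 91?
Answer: 24791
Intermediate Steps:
N(A, V) = 25
G = -24 (G = -6 + 2*(-3*(8 - 5)) = -6 + 2*(-3*3) = -6 + 2*(-9) = -6 - 18 = -24)
O(s) = -2 + 43*s**2
O(G) + N(104, 48) = (-2 + 43*(-24)**2) + 25 = (-2 + 43*576) + 25 = (-2 + 24768) + 25 = 24766 + 25 = 24791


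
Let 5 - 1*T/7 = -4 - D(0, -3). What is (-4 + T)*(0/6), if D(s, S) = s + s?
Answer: 0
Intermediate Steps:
D(s, S) = 2*s
T = 63 (T = 35 - 7*(-4 - 2*0) = 35 - 7*(-4 - 1*0) = 35 - 7*(-4 + 0) = 35 - 7*(-4) = 35 + 28 = 63)
(-4 + T)*(0/6) = (-4 + 63)*(0/6) = 59*(0*(⅙)) = 59*0 = 0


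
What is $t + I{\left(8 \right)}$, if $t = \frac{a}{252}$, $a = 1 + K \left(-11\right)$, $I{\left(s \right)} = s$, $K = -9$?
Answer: $\frac{529}{63} \approx 8.3968$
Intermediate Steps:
$a = 100$ ($a = 1 - -99 = 1 + 99 = 100$)
$t = \frac{25}{63}$ ($t = \frac{100}{252} = 100 \cdot \frac{1}{252} = \frac{25}{63} \approx 0.39683$)
$t + I{\left(8 \right)} = \frac{25}{63} + 8 = \frac{529}{63}$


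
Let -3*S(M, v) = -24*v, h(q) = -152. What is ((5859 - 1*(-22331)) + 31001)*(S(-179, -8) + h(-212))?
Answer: -12785256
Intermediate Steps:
S(M, v) = 8*v (S(M, v) = -(-8)*v = 8*v)
((5859 - 1*(-22331)) + 31001)*(S(-179, -8) + h(-212)) = ((5859 - 1*(-22331)) + 31001)*(8*(-8) - 152) = ((5859 + 22331) + 31001)*(-64 - 152) = (28190 + 31001)*(-216) = 59191*(-216) = -12785256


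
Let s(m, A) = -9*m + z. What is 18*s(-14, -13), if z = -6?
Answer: 2160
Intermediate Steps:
s(m, A) = -6 - 9*m (s(m, A) = -9*m - 6 = -6 - 9*m)
18*s(-14, -13) = 18*(-6 - 9*(-14)) = 18*(-6 + 126) = 18*120 = 2160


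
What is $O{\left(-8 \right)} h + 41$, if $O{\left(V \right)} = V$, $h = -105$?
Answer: $881$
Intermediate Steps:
$O{\left(-8 \right)} h + 41 = \left(-8\right) \left(-105\right) + 41 = 840 + 41 = 881$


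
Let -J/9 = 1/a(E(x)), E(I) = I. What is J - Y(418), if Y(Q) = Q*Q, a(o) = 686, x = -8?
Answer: -119860673/686 ≈ -1.7472e+5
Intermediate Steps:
J = -9/686 ≈ -0.013120
Y(Q) = Q²
J - Y(418) = -9/686 - 1*418² = -9/686 - 1*174724 = -9/686 - 174724 = -119860673/686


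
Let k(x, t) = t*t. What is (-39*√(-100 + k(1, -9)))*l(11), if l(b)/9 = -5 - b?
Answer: 5616*I*√19 ≈ 24480.0*I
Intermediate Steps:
l(b) = -45 - 9*b (l(b) = 9*(-5 - b) = -45 - 9*b)
k(x, t) = t²
(-39*√(-100 + k(1, -9)))*l(11) = (-39*√(-100 + (-9)²))*(-45 - 9*11) = (-39*√(-100 + 81))*(-45 - 99) = -39*I*√19*(-144) = 5616*I*√19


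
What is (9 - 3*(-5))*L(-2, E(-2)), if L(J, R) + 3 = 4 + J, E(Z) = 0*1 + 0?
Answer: -24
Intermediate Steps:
E(Z) = 0 (E(Z) = 0 + 0 = 0)
L(J, R) = 1 + J (L(J, R) = -3 + (4 + J) = 1 + J)
(9 - 3*(-5))*L(-2, E(-2)) = (9 - 3*(-5))*(1 - 2) = (9 + 15)*(-1) = 24*(-1) = -24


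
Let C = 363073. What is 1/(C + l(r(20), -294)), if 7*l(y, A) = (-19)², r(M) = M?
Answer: 7/2541872 ≈ 2.7539e-6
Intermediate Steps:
l(y, A) = 361/7 (l(y, A) = (⅐)*(-19)² = (⅐)*361 = 361/7)
1/(C + l(r(20), -294)) = 1/(363073 + 361/7) = 1/(2541872/7) = 7/2541872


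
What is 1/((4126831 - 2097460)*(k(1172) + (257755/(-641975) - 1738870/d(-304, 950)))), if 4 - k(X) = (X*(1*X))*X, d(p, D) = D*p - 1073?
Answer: -37218243835/121590644155024578761050923 ≈ -3.0609e-16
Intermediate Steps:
d(p, D) = -1073 + D*p
k(X) = 4 - X³ (k(X) = 4 - X*(1*X)*X = 4 - X*X*X = 4 - X²*X = 4 - X³)
1/((4126831 - 2097460)*(k(1172) + (257755/(-641975) - 1738870/d(-304, 950)))) = 1/((4126831 - 2097460)*((4 - 1*1172³) + (257755/(-641975) - 1738870/(-1073 + 950*(-304))))) = 1/(2029371*((4 - 1*1609840448) + (257755*(-1/641975) - 1738870/(-1073 - 288800)))) = 1/(2029371*((4 - 1609840448) + (-51551/128395 - 1738870/(-289873)))) = 1/(2029371*(-1609840444 + (-51551/128395 - 1738870*(-1/289873)))) = 1/(2029371*(-1609840444 + (-51551/128395 + 1738870/289873))) = 1/(2029371*(-1609840444 + 208318970627/37218243835)) = 1/(2029371*(-59915433971917692113/37218243835)) = 1/(-121590644155024578761050923/37218243835) = -37218243835/121590644155024578761050923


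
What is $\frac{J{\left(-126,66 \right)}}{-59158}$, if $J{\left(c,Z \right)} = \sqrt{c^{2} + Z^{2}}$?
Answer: $- \frac{3 \sqrt{562}}{29579} \approx -0.0024044$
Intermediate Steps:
$J{\left(c,Z \right)} = \sqrt{Z^{2} + c^{2}}$
$\frac{J{\left(-126,66 \right)}}{-59158} = \frac{\sqrt{66^{2} + \left(-126\right)^{2}}}{-59158} = \sqrt{4356 + 15876} \left(- \frac{1}{59158}\right) = \sqrt{20232} \left(- \frac{1}{59158}\right) = 6 \sqrt{562} \left(- \frac{1}{59158}\right) = - \frac{3 \sqrt{562}}{29579}$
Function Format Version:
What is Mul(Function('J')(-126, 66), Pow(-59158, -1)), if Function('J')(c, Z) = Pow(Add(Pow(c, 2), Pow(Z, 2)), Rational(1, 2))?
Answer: Mul(Rational(-3, 29579), Pow(562, Rational(1, 2))) ≈ -0.0024044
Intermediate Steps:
Function('J')(c, Z) = Pow(Add(Pow(Z, 2), Pow(c, 2)), Rational(1, 2))
Mul(Function('J')(-126, 66), Pow(-59158, -1)) = Mul(Pow(Add(Pow(66, 2), Pow(-126, 2)), Rational(1, 2)), Pow(-59158, -1)) = Mul(Pow(Add(4356, 15876), Rational(1, 2)), Rational(-1, 59158)) = Mul(Pow(20232, Rational(1, 2)), Rational(-1, 59158)) = Mul(Mul(6, Pow(562, Rational(1, 2))), Rational(-1, 59158)) = Mul(Rational(-3, 29579), Pow(562, Rational(1, 2)))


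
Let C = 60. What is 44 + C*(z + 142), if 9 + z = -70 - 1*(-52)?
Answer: 6944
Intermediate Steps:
z = -27 (z = -9 + (-70 - 1*(-52)) = -9 + (-70 + 52) = -9 - 18 = -27)
44 + C*(z + 142) = 44 + 60*(-27 + 142) = 44 + 60*115 = 44 + 6900 = 6944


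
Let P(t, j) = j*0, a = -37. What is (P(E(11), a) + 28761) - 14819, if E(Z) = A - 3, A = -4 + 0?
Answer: 13942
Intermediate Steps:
A = -4
E(Z) = -7 (E(Z) = -4 - 3 = -7)
P(t, j) = 0
(P(E(11), a) + 28761) - 14819 = (0 + 28761) - 14819 = 28761 - 14819 = 13942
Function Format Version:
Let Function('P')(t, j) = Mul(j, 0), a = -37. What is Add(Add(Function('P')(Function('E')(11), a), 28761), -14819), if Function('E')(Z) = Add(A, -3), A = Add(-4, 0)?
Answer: 13942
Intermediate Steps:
A = -4
Function('E')(Z) = -7 (Function('E')(Z) = Add(-4, -3) = -7)
Function('P')(t, j) = 0
Add(Add(Function('P')(Function('E')(11), a), 28761), -14819) = Add(Add(0, 28761), -14819) = Add(28761, -14819) = 13942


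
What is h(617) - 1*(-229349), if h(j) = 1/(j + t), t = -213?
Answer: 92656997/404 ≈ 2.2935e+5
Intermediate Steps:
h(j) = 1/(-213 + j) (h(j) = 1/(j - 213) = 1/(-213 + j))
h(617) - 1*(-229349) = 1/(-213 + 617) - 1*(-229349) = 1/404 + 229349 = 92656997/404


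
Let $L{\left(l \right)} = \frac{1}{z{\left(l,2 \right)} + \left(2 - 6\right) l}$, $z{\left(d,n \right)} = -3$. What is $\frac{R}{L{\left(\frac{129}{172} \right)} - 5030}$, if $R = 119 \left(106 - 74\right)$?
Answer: $- \frac{22848}{30181} \approx -0.75703$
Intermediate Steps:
$L{\left(l \right)} = \frac{1}{-3 - 4 l}$ ($L{\left(l \right)} = \frac{1}{-3 + \left(2 - 6\right) l} = \frac{1}{-3 - 4 l}$)
$R = 3808$ ($R = 119 \cdot 32 = 3808$)
$\frac{R}{L{\left(\frac{129}{172} \right)} - 5030} = \frac{3808}{- \frac{1}{3 + 4 \cdot \frac{129}{172}} - 5030} = \frac{3808}{- \frac{1}{3 + 4 \cdot 129 \cdot \frac{1}{172}} - 5030} = \frac{3808}{- \frac{1}{3 + 4 \cdot \frac{3}{4}} - 5030} = \frac{3808}{- \frac{1}{3 + 3} - 5030} = \frac{3808}{- \frac{1}{6} - 5030} = \frac{3808}{- \frac{30181}{6}} = 3808 \left(- \frac{6}{30181}\right) = - \frac{22848}{30181}$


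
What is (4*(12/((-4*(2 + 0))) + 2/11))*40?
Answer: -2320/11 ≈ -210.91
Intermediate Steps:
(4*(12/((-4*(2 + 0))) + 2/11))*40 = (4*(12/((-4*2)) + 2*(1/11)))*40 = (4*(12/(-8) + 2/11))*40 = (4*(12*(-⅛) + 2/11))*40 = (4*(-3/2 + 2/11))*40 = (4*(-29/22))*40 = -58/11*40 = -2320/11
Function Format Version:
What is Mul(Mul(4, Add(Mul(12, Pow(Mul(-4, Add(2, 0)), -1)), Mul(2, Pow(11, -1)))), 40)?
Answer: Rational(-2320, 11) ≈ -210.91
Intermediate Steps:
Mul(Mul(4, Add(Mul(12, Pow(Mul(-4, Add(2, 0)), -1)), Mul(2, Pow(11, -1)))), 40) = Mul(Mul(4, Add(Mul(12, Pow(Mul(-4, 2), -1)), Mul(2, Rational(1, 11)))), 40) = Mul(Mul(4, Add(Mul(12, Pow(-8, -1)), Rational(2, 11))), 40) = Mul(Mul(4, Add(Mul(12, Rational(-1, 8)), Rational(2, 11))), 40) = Mul(Mul(4, Add(Rational(-3, 2), Rational(2, 11))), 40) = Mul(Mul(4, Rational(-29, 22)), 40) = Mul(Rational(-58, 11), 40) = Rational(-2320, 11)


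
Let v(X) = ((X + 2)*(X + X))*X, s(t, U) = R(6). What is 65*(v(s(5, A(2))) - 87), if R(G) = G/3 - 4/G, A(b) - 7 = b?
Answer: -131885/27 ≈ -4884.6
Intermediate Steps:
A(b) = 7 + b
R(G) = -4/G + G/3 (R(G) = G*(⅓) - 4/G = G/3 - 4/G = -4/G + G/3)
s(t, U) = 4/3 (s(t, U) = -4/6 + (⅓)*6 = -4*⅙ + 2 = -⅔ + 2 = 4/3)
v(X) = 2*X²*(2 + X) (v(X) = ((2 + X)*(2*X))*X = (2*X*(2 + X))*X = 2*X²*(2 + X))
65*(v(s(5, A(2))) - 87) = 65*(2*(4/3)²*(2 + 4/3) - 87) = 65*(2*(16/9)*(10/3) - 87) = 65*(320/27 - 87) = 65*(-2029/27) = -131885/27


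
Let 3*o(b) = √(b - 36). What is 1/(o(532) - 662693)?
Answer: -5964237/3952458109745 - 12*√31/3952458109745 ≈ -1.5090e-6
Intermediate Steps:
o(b) = √(-36 + b)/3 (o(b) = √(b - 36)/3 = √(-36 + b)/3)
1/(o(532) - 662693) = 1/(√(-36 + 532)/3 - 662693) = 1/(√496/3 - 662693) = 1/((4*√31)/3 - 662693) = 1/(4*√31/3 - 662693) = 1/(-662693 + 4*√31/3)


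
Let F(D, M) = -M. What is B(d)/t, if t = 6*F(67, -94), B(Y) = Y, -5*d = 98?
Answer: -49/1410 ≈ -0.034752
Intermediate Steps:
d = -98/5 (d = -⅕*98 = -98/5 ≈ -19.600)
t = 564 (t = 6*(-1*(-94)) = 6*94 = 564)
B(d)/t = -98/5/564 = -98/5*1/564 = -49/1410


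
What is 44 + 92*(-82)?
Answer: -7500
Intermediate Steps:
44 + 92*(-82) = 44 - 7544 = -7500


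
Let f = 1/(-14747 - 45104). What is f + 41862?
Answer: 2505482561/59851 ≈ 41862.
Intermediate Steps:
f = -1/59851 (f = 1/(-59851) = -1/59851 ≈ -1.6708e-5)
f + 41862 = -1/59851 + 41862 = 2505482561/59851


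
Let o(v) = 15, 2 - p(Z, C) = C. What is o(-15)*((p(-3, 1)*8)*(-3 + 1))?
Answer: -240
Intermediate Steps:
p(Z, C) = 2 - C
o(-15)*((p(-3, 1)*8)*(-3 + 1)) = 15*(((2 - 1*1)*8)*(-3 + 1)) = 15*(((2 - 1)*8)*(-2)) = 15*((1*8)*(-2)) = 15*(8*(-2)) = 15*(-16) = -240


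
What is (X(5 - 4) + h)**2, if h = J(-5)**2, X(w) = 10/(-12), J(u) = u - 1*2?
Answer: 83521/36 ≈ 2320.0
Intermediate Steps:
J(u) = -2 + u (J(u) = u - 2 = -2 + u)
X(w) = -5/6 (X(w) = 10*(-1/12) = -5/6)
h = 49 (h = (-2 - 5)**2 = (-7)**2 = 49)
(X(5 - 4) + h)**2 = (-5/6 + 49)**2 = (289/6)**2 = 83521/36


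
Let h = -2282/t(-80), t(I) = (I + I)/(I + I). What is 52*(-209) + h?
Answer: -13150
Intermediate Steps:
t(I) = 1 (t(I) = (2*I)/((2*I)) = (2*I)*(1/(2*I)) = 1)
h = -2282 (h = -2282/1 = -2282*1 = -2282)
52*(-209) + h = 52*(-209) - 2282 = -10868 - 2282 = -13150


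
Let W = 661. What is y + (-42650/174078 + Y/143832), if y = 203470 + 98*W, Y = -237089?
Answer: 1119390417077411/4172997816 ≈ 2.6825e+5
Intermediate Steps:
y = 268248 (y = 203470 + 98*661 = 203470 + 64778 = 268248)
y + (-42650/174078 + Y/143832) = 268248 + (-42650/174078 - 237089/143832) = 268248 + (-42650*1/174078 - 237089*1/143832) = 268248 + (-21325/87039 - 237089/143832) = 268248 - 7901068957/4172997816 = 1119390417077411/4172997816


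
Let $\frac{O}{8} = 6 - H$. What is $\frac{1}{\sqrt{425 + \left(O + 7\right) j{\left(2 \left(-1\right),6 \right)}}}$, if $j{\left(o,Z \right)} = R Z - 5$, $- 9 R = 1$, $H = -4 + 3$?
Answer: $\frac{\sqrt{17}}{34} \approx 0.12127$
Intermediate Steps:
$H = -1$
$R = - \frac{1}{9}$ ($R = \left(- \frac{1}{9}\right) 1 = - \frac{1}{9} \approx -0.11111$)
$O = 56$ ($O = 8 \left(6 - -1\right) = 8 \left(6 + 1\right) = 8 \cdot 7 = 56$)
$j{\left(o,Z \right)} = -5 - \frac{Z}{9}$ ($j{\left(o,Z \right)} = - \frac{Z}{9} - 5 = -5 - \frac{Z}{9}$)
$\frac{1}{\sqrt{425 + \left(O + 7\right) j{\left(2 \left(-1\right),6 \right)}}} = \frac{1}{\sqrt{425 + \left(56 + 7\right) \left(-5 - \frac{2}{3}\right)}} = \frac{1}{\sqrt{425 + 63 \left(-5 - \frac{2}{3}\right)}} = \frac{1}{\sqrt{425 + 63 \left(- \frac{17}{3}\right)}} = \frac{1}{\sqrt{425 - 357}} = \frac{1}{\sqrt{68}} = \frac{1}{2 \sqrt{17}} = \frac{\sqrt{17}}{34}$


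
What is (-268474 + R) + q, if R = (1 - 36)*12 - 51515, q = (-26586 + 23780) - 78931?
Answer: -402146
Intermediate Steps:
q = -81737 (q = -2806 - 78931 = -81737)
R = -51935 (R = -35*12 - 51515 = -420 - 51515 = -51935)
(-268474 + R) + q = (-268474 - 51935) - 81737 = -320409 - 81737 = -402146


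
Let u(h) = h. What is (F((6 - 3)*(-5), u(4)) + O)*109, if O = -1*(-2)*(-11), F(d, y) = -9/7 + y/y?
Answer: -17004/7 ≈ -2429.1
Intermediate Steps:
F(d, y) = -2/7 (F(d, y) = -9*⅐ + 1 = -9/7 + 1 = -2/7)
O = -22 (O = 2*(-11) = -22)
(F((6 - 3)*(-5), u(4)) + O)*109 = (-2/7 - 22)*109 = -156/7*109 = -17004/7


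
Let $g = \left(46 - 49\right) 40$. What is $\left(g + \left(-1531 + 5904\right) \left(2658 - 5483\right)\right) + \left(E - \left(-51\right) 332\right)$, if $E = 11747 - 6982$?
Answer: $-12332148$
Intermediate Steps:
$g = -120$ ($g = \left(-3\right) 40 = -120$)
$E = 4765$ ($E = 11747 - 6982 = 4765$)
$\left(g + \left(-1531 + 5904\right) \left(2658 - 5483\right)\right) + \left(E - \left(-51\right) 332\right) = \left(-120 + \left(-1531 + 5904\right) \left(2658 - 5483\right)\right) - \left(-4765 - 16932\right) = \left(-120 + 4373 \left(-2825\right)\right) + \left(4765 - -16932\right) = \left(-120 - 12353725\right) + \left(4765 + 16932\right) = -12353845 + 21697 = -12332148$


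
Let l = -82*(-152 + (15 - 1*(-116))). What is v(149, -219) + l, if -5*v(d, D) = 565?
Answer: 1609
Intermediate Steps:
v(d, D) = -113 (v(d, D) = -1/5*565 = -113)
l = 1722 (l = -82*(-152 + (15 + 116)) = -82*(-152 + 131) = -82*(-21) = 1722)
v(149, -219) + l = -113 + 1722 = 1609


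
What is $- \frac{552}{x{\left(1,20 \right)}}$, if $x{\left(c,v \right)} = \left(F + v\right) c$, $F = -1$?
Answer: $- \frac{552}{19} \approx -29.053$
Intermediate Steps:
$x{\left(c,v \right)} = c \left(-1 + v\right)$ ($x{\left(c,v \right)} = \left(-1 + v\right) c = c \left(-1 + v\right)$)
$- \frac{552}{x{\left(1,20 \right)}} = - \frac{552}{1 \left(-1 + 20\right)} = - \frac{552}{1 \cdot 19} = - \frac{552}{19}$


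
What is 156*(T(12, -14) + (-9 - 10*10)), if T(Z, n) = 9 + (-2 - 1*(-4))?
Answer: -15288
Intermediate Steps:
T(Z, n) = 11 (T(Z, n) = 9 + (-2 + 4) = 9 + 2 = 11)
156*(T(12, -14) + (-9 - 10*10)) = 156*(11 + (-9 - 10*10)) = 156*(11 + (-9 - 100)) = 156*(11 - 109) = 156*(-98) = -15288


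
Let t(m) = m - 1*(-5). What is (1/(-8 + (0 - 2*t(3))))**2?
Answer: 1/576 ≈ 0.0017361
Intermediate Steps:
t(m) = 5 + m (t(m) = m + 5 = 5 + m)
(1/(-8 + (0 - 2*t(3))))**2 = (1/(-8 + (0 - 2*(5 + 3))))**2 = (1/(-8 + (0 - 2*8)))**2 = (1/(-8 + (0 - 16)))**2 = (1/(-8 - 16))**2 = (1/(-24))**2 = (-1/24)**2 = 1/576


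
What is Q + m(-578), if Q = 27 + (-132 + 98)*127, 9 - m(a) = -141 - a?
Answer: -4719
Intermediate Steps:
m(a) = 150 + a (m(a) = 9 - (-141 - a) = 9 + (141 + a) = 150 + a)
Q = -4291 (Q = 27 - 34*127 = 27 - 4318 = -4291)
Q + m(-578) = -4291 + (150 - 578) = -4291 - 428 = -4719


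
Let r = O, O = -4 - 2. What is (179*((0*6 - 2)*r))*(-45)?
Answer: -96660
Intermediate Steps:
O = -6
r = -6
(179*((0*6 - 2)*r))*(-45) = (179*((0*6 - 2)*(-6)))*(-45) = (179*((0 - 2)*(-6)))*(-45) = (179*(-2*(-6)))*(-45) = (179*12)*(-45) = 2148*(-45) = -96660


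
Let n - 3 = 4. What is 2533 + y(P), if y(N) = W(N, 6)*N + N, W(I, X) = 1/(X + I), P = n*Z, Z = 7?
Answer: 142059/55 ≈ 2582.9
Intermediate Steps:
n = 7 (n = 3 + 4 = 7)
P = 49 (P = 7*7 = 49)
W(I, X) = 1/(I + X)
y(N) = N + N/(6 + N) (y(N) = N/(N + 6) + N = N/(6 + N) + N = N + N/(6 + N))
2533 + y(P) = 2533 + 49*(7 + 49)/(6 + 49) = 2533 + 49*56/55 = 2533 + 49*(1/55)*56 = 2533 + 2744/55 = 142059/55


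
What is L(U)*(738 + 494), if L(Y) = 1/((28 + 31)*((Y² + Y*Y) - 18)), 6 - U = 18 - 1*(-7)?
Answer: 7/236 ≈ 0.029661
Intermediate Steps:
U = -19 (U = 6 - (18 - 1*(-7)) = 6 - (18 + 7) = 6 - 1*25 = 6 - 25 = -19)
L(Y) = 1/(59*(-18 + 2*Y²)) (L(Y) = 1/(59*((Y² + Y²) - 18)) = 1/(59*(2*Y² - 18)) = 1/(59*(-18 + 2*Y²)))
L(U)*(738 + 494) = (1/(118*(-9 + (-19)²)))*(738 + 494) = (1/(118*(-9 + 361)))*1232 = ((1/118)/352)*1232 = ((1/118)*(1/352))*1232 = (1/41536)*1232 = 7/236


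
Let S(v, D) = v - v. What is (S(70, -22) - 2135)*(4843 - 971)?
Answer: -8266720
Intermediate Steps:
S(v, D) = 0
(S(70, -22) - 2135)*(4843 - 971) = (0 - 2135)*(4843 - 971) = -2135*3872 = -8266720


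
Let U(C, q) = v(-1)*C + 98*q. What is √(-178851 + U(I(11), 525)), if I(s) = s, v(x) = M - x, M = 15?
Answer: 5*I*√5089 ≈ 356.69*I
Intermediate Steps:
v(x) = 15 - x
U(C, q) = 16*C + 98*q (U(C, q) = (15 - 1*(-1))*C + 98*q = (15 + 1)*C + 98*q = 16*C + 98*q)
√(-178851 + U(I(11), 525)) = √(-178851 + (16*11 + 98*525)) = √(-178851 + (176 + 51450)) = √(-178851 + 51626) = √(-127225) = 5*I*√5089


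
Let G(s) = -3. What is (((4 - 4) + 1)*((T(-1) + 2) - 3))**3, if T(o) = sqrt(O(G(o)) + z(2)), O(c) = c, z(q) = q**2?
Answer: 0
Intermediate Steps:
T(o) = 1 (T(o) = sqrt(-3 + 2**2) = sqrt(-3 + 4) = sqrt(1) = 1)
(((4 - 4) + 1)*((T(-1) + 2) - 3))**3 = (((4 - 4) + 1)*((1 + 2) - 3))**3 = ((0 + 1)*(3 - 3))**3 = (1*0)**3 = 0**3 = 0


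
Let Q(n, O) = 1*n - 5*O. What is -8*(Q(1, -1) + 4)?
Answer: -80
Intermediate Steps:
Q(n, O) = n - 5*O
-8*(Q(1, -1) + 4) = -8*((1 - 5*(-1)) + 4) = -8*((1 + 5) + 4) = -8*(6 + 4) = -8*10 = -80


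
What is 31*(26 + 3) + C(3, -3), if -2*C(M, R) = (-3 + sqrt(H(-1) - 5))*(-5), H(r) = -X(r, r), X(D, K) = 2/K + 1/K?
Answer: 1783/2 + 5*I*sqrt(2)/2 ≈ 891.5 + 3.5355*I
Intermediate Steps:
X(D, K) = 3/K (X(D, K) = 2/K + 1/K = 3/K)
H(r) = -3/r
C(M, R) = -15/2 + 5*I*sqrt(2)/2 (C(M, R) = -(-3 + sqrt(-3/(-1) - 5))*(-5)/2 = -(-3 + sqrt(-3*(-1) - 5))*(-5)/2 = -(-3 + sqrt(3 - 5))*(-5)/2 = -(-3 + sqrt(-2))*(-5)/2 = -(-3 + I*sqrt(2))*(-5)/2 = -(15 - 5*I*sqrt(2))/2 = -15/2 + 5*I*sqrt(2)/2)
31*(26 + 3) + C(3, -3) = 31*(26 + 3) + (-15/2 + 5*I*sqrt(2)/2) = 31*29 + (-15/2 + 5*I*sqrt(2)/2) = 899 + (-15/2 + 5*I*sqrt(2)/2) = 1783/2 + 5*I*sqrt(2)/2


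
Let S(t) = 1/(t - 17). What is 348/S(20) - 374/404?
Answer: 210701/202 ≈ 1043.1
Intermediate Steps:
S(t) = 1/(-17 + t)
348/S(20) - 374/404 = 348/(1/(-17 + 20)) - 374/404 = 348/(1/3) - 374*1/404 = 348/(⅓) - 187/202 = 348*3 - 187/202 = 1044 - 187/202 = 210701/202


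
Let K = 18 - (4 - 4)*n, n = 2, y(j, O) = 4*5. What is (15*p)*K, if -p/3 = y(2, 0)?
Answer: -16200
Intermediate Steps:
y(j, O) = 20
p = -60 (p = -3*20 = -60)
K = 18 (K = 18 - (4 - 4)*2 = 18 - 0*2 = 18 - 1*0 = 18 + 0 = 18)
(15*p)*K = (15*(-60))*18 = -900*18 = -16200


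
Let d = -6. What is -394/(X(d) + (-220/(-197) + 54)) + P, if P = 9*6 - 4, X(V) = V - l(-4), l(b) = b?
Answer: 222791/5232 ≈ 42.582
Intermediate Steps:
X(V) = 4 + V (X(V) = V - 1*(-4) = V + 4 = 4 + V)
P = 50 (P = 54 - 4 = 50)
-394/(X(d) + (-220/(-197) + 54)) + P = -394/((4 - 6) + (-220/(-197) + 54)) + 50 = -394/(-2 + (-220*(-1/197) + 54)) + 50 = -394/(-2 + (220/197 + 54)) + 50 = -394/(-2 + 10858/197) + 50 = -394/10464/197 + 50 = -394*197/10464 + 50 = -38809/5232 + 50 = 222791/5232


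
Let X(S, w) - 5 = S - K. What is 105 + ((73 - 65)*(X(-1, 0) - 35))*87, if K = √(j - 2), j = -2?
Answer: -21471 - 1392*I ≈ -21471.0 - 1392.0*I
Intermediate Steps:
K = 2*I (K = √(-2 - 2) = √(-4) = 2*I ≈ 2.0*I)
X(S, w) = 5 + S - 2*I (X(S, w) = 5 + (S - 2*I) = 5 + S - 2*I)
105 + ((73 - 65)*(X(-1, 0) - 35))*87 = 105 + ((73 - 65)*((5 - 1 - 2*I) - 35))*87 = 105 + (8*((4 - 2*I) - 35))*87 = 105 + (8*(-31 - 2*I))*87 = 105 + (-248 - 16*I)*87 = 105 + (-21576 - 1392*I) = -21471 - 1392*I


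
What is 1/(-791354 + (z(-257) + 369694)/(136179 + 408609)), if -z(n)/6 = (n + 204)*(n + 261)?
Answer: -272394/215559895993 ≈ -1.2637e-6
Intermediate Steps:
z(n) = -6*(204 + n)*(261 + n) (z(n) = -6*(n + 204)*(n + 261) = -6*(204 + n)*(261 + n))
1/(-791354 + (z(-257) + 369694)/(136179 + 408609)) = 1/(-791354 + ((-319464 - 2790*(-257) - 6*(-257)²) + 369694)/(136179 + 408609)) = 1/(-791354 + ((-319464 + 717030 - 6*66049) + 369694)/544788) = 1/(-791354 + ((-319464 + 717030 - 396294) + 369694)*(1/544788)) = 1/(-791354 + (1272 + 369694)*(1/544788)) = 1/(-791354 + 370966*(1/544788)) = 1/(-791354 + 185483/272394) = 1/(-215559895993/272394) = -272394/215559895993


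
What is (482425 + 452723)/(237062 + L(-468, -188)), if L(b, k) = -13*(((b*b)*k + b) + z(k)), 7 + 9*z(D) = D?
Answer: 2805444/1606614251 ≈ 0.0017462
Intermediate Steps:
z(D) = -7/9 + D/9
L(b, k) = 91/9 - 13*b - 13*k/9 - 13*k*b² (L(b, k) = -13*(((b*b)*k + b) + (-7/9 + k/9)) = -13*((b²*k + b) + (-7/9 + k/9)) = -13*((k*b² + b) + (-7/9 + k/9)) = -13*((b + k*b²) + (-7/9 + k/9)) = -13*(-7/9 + b + k/9 + k*b²) = 91/9 - 13*b - 13*k/9 - 13*k*b²)
(482425 + 452723)/(237062 + L(-468, -188)) = (482425 + 452723)/(237062 + (91/9 - 13*(-468) - 13/9*(-188) - 13*(-188)*(-468)²)) = 935148/(237062 + (91/9 + 6084 + 2444/9 - 13*(-188)*219024)) = 935148/(237062 + (91/9 + 6084 + 2444/9 + 535294656)) = 935148/(237062 + 1605903065/3) = 935148/(1606614251/3) = 935148*(3/1606614251) = 2805444/1606614251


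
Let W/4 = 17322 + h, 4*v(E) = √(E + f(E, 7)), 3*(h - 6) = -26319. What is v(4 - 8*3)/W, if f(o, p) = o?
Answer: I*√10/68440 ≈ 4.6205e-5*I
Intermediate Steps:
h = -8767 (h = 6 + (⅓)*(-26319) = 6 - 8773 = -8767)
v(E) = √2*√E/4 (v(E) = √(E + E)/4 = √(2*E)/4 = (√2*√E)/4 = √2*√E/4)
W = 34220 (W = 4*(17322 - 8767) = 4*8555 = 34220)
v(4 - 8*3)/W = (√2*√(4 - 8*3)/4)/34220 = (√2*√(4 - 24)/4)*(1/34220) = (√2*√(-20)/4)*(1/34220) = (√2*(2*I*√5)/4)*(1/34220) = (I*√10/2)*(1/34220) = I*√10/68440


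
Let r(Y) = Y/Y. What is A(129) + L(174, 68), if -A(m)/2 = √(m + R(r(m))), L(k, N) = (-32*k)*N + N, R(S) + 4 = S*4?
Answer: -378556 - 2*√129 ≈ -3.7858e+5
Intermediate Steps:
r(Y) = 1
R(S) = -4 + 4*S (R(S) = -4 + S*4 = -4 + 4*S)
L(k, N) = N - 32*N*k (L(k, N) = -32*N*k + N = N - 32*N*k)
A(m) = -2*√m (A(m) = -2*√(m + (-4 + 4*1)) = -2*√(m + (-4 + 4)) = -2*√(m + 0) = -2*√m)
A(129) + L(174, 68) = -2*√129 + 68*(1 - 32*174) = -2*√129 + 68*(1 - 5568) = -2*√129 + 68*(-5567) = -2*√129 - 378556 = -378556 - 2*√129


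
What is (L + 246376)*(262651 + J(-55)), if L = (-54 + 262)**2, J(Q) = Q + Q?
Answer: 76042375240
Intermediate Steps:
J(Q) = 2*Q
L = 43264 (L = 208**2 = 43264)
(L + 246376)*(262651 + J(-55)) = (43264 + 246376)*(262651 + 2*(-55)) = 289640*(262651 - 110) = 289640*262541 = 76042375240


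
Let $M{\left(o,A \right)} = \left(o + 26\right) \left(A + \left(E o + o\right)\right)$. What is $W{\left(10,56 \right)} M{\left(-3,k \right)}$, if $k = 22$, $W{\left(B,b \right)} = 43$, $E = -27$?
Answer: $98900$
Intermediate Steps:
$M{\left(o,A \right)} = \left(26 + o\right) \left(A - 26 o\right)$ ($M{\left(o,A \right)} = \left(o + 26\right) \left(A + \left(- 27 o + o\right)\right) = \left(26 + o\right) \left(A - 26 o\right)$)
$W{\left(10,56 \right)} M{\left(-3,k \right)} = 43 \left(\left(-676\right) \left(-3\right) - 26 \left(-3\right)^{2} + 26 \cdot 22 + 22 \left(-3\right)\right) = 43 \left(2028 - 234 + 572 - 66\right) = 43 \cdot 2300 = 98900$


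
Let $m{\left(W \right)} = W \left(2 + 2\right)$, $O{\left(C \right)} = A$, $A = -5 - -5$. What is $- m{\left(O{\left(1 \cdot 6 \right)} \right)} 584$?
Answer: $0$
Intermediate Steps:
$A = 0$ ($A = -5 + 5 = 0$)
$O{\left(C \right)} = 0$
$m{\left(W \right)} = 4 W$ ($m{\left(W \right)} = W 4 = 4 W$)
$- m{\left(O{\left(1 \cdot 6 \right)} \right)} 584 = - 4 \cdot 0 \cdot 584 = - 0 \cdot 584 = \left(-1\right) 0 = 0$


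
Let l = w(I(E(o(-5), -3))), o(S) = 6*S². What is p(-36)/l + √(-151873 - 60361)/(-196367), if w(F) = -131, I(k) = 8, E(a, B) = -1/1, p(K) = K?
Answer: 36/131 - 11*I*√1754/196367 ≈ 0.27481 - 0.0023461*I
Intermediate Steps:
E(a, B) = -1 (E(a, B) = -1*1 = -1)
l = -131
p(-36)/l + √(-151873 - 60361)/(-196367) = -36/(-131) + √(-151873 - 60361)/(-196367) = -36*(-1/131) + √(-212234)*(-1/196367) = 36/131 + (11*I*√1754)*(-1/196367) = 36/131 - 11*I*√1754/196367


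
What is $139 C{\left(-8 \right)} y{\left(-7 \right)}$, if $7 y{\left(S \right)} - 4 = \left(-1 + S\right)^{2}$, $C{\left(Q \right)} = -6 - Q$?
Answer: $\frac{18904}{7} \approx 2700.6$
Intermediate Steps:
$y{\left(S \right)} = \frac{4}{7} + \frac{\left(-1 + S\right)^{2}}{7}$
$139 C{\left(-8 \right)} y{\left(-7 \right)} = 139 \left(-6 - -8\right) \left(\frac{4}{7} + \frac{\left(-1 - 7\right)^{2}}{7}\right) = 139 \left(-6 + 8\right) \left(\frac{4}{7} + \frac{\left(-8\right)^{2}}{7}\right) = 139 \cdot 2 \left(\frac{4}{7} + \frac{1}{7} \cdot 64\right) = 278 \left(\frac{4}{7} + \frac{64}{7}\right) = 278 \cdot \frac{68}{7} = \frac{18904}{7}$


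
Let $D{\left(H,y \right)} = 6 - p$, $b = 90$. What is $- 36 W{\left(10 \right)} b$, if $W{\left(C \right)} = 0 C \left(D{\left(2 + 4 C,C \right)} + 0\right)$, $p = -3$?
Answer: $0$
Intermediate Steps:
$D{\left(H,y \right)} = 9$ ($D{\left(H,y \right)} = 6 - -3 = 6 + 3 = 9$)
$W{\left(C \right)} = 0$ ($W{\left(C \right)} = 0 C \left(9 + 0\right) = 0 \cdot 9 = 0$)
$- 36 W{\left(10 \right)} b = \left(-36\right) 0 \cdot 90 = 0 \cdot 90 = 0$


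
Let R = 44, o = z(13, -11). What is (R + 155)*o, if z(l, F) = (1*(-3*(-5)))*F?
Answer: -32835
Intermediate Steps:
z(l, F) = 15*F (z(l, F) = (1*15)*F = 15*F)
o = -165 (o = 15*(-11) = -165)
(R + 155)*o = (44 + 155)*(-165) = 199*(-165) = -32835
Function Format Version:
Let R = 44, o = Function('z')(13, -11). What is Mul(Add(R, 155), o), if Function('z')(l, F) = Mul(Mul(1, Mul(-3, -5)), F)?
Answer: -32835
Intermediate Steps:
Function('z')(l, F) = Mul(15, F) (Function('z')(l, F) = Mul(Mul(1, 15), F) = Mul(15, F))
o = -165 (o = Mul(15, -11) = -165)
Mul(Add(R, 155), o) = Mul(Add(44, 155), -165) = Mul(199, -165) = -32835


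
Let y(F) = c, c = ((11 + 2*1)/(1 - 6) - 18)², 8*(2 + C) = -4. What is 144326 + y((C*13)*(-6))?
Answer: 3618759/25 ≈ 1.4475e+5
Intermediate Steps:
C = -5/2 (C = -2 + (⅛)*(-4) = -2 - ½ = -5/2 ≈ -2.5000)
c = 10609/25 (c = ((11 + 2)/(-5) - 18)² = (13*(-⅕) - 18)² = (-13/5 - 18)² = (-103/5)² = 10609/25 ≈ 424.36)
y(F) = 10609/25
144326 + y((C*13)*(-6)) = 144326 + 10609/25 = 3618759/25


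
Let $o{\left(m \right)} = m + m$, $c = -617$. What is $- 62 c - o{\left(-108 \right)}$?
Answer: $38470$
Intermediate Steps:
$o{\left(m \right)} = 2 m$
$- 62 c - o{\left(-108 \right)} = \left(-62\right) \left(-617\right) - 2 \left(-108\right) = 38254 - -216 = 38254 + 216 = 38470$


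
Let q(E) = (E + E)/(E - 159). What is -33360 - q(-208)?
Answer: -12243536/367 ≈ -33361.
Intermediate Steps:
q(E) = 2*E/(-159 + E) (q(E) = (2*E)/(-159 + E) = 2*E/(-159 + E))
-33360 - q(-208) = -33360 - 2*(-208)/(-159 - 208) = -33360 - 2*(-208)/(-367) = -33360 - 2*(-208)*(-1)/367 = -33360 - 1*416/367 = -33360 - 416/367 = -12243536/367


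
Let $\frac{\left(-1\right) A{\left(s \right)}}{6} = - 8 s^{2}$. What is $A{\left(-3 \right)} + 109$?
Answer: $541$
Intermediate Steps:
$A{\left(s \right)} = 48 s^{2}$ ($A{\left(s \right)} = - 6 \left(- 8 s^{2}\right) = 48 s^{2}$)
$A{\left(-3 \right)} + 109 = 48 \left(-3\right)^{2} + 109 = 48 \cdot 9 + 109 = 432 + 109 = 541$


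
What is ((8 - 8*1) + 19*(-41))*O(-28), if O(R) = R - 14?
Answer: 32718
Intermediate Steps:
O(R) = -14 + R
((8 - 8*1) + 19*(-41))*O(-28) = ((8 - 8*1) + 19*(-41))*(-14 - 28) = ((8 - 8) - 779)*(-42) = (0 - 779)*(-42) = -779*(-42) = 32718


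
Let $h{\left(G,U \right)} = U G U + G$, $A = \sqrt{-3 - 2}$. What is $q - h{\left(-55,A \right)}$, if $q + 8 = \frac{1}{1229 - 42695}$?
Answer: $- \frac{9454249}{41466} \approx -228.0$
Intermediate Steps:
$q = - \frac{331729}{41466}$ ($q = -8 + \frac{1}{1229 - 42695} = -8 + \frac{1}{-41466} = -8 - \frac{1}{41466} = - \frac{331729}{41466} \approx -8.0$)
$A = i \sqrt{5}$ ($A = \sqrt{-5} = i \sqrt{5} \approx 2.2361 i$)
$h{\left(G,U \right)} = G + G U^{2}$ ($h{\left(G,U \right)} = G U U + G = G U^{2} + G = G + G U^{2}$)
$q - h{\left(-55,A \right)} = - \frac{331729}{41466} - - 55 \left(1 + \left(i \sqrt{5}\right)^{2}\right) = - \frac{331729}{41466} - - 55 \left(1 - 5\right) = - \frac{331729}{41466} - \left(-55\right) \left(-4\right) = - \frac{331729}{41466} - 220 = - \frac{9454249}{41466}$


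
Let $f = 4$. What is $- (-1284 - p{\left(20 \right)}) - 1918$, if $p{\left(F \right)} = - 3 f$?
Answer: $-646$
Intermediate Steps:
$p{\left(F \right)} = -12$ ($p{\left(F \right)} = \left(-3\right) 4 = -12$)
$- (-1284 - p{\left(20 \right)}) - 1918 = - (-1284 - -12) - 1918 = - (-1284 + 12) - 1918 = \left(-1\right) \left(-1272\right) - 1918 = 1272 - 1918 = -646$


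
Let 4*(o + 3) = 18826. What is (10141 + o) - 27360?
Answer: -25031/2 ≈ -12516.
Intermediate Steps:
o = 9407/2 (o = -3 + (1/4)*18826 = -3 + 9413/2 = 9407/2 ≈ 4703.5)
(10141 + o) - 27360 = (10141 + 9407/2) - 27360 = 29689/2 - 27360 = -25031/2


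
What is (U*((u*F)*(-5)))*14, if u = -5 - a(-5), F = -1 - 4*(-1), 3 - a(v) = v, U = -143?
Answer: -390390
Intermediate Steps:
a(v) = 3 - v
F = 3 (F = -1 + 4 = 3)
u = -13 (u = -5 - (3 - 1*(-5)) = -5 - (3 + 5) = -5 - 1*8 = -5 - 8 = -13)
(U*((u*F)*(-5)))*14 = -143*(-13*3)*(-5)*14 = -(-5577)*(-5)*14 = -143*195*14 = -27885*14 = -390390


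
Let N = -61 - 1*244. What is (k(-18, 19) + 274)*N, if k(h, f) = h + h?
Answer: -72590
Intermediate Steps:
k(h, f) = 2*h
N = -305 (N = -61 - 244 = -305)
(k(-18, 19) + 274)*N = (2*(-18) + 274)*(-305) = (-36 + 274)*(-305) = 238*(-305) = -72590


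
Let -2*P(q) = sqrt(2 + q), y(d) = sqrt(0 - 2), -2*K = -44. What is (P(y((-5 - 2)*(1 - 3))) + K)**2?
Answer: (44 - sqrt(2 + I*sqrt(2)))**2/4 ≈ 451.69 - 10.076*I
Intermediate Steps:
K = 22 (K = -1/2*(-44) = 22)
y(d) = I*sqrt(2) (y(d) = sqrt(-2) = I*sqrt(2))
P(q) = -sqrt(2 + q)/2
(P(y((-5 - 2)*(1 - 3))) + K)**2 = (-sqrt(2 + I*sqrt(2))/2 + 22)**2 = (22 - sqrt(2 + I*sqrt(2))/2)**2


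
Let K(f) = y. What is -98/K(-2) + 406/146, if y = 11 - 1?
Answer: -2562/365 ≈ -7.0192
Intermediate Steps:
y = 10
K(f) = 10
-98/K(-2) + 406/146 = -98/10 + 406/146 = -98*1/10 + 406*(1/146) = -49/5 + 203/73 = -2562/365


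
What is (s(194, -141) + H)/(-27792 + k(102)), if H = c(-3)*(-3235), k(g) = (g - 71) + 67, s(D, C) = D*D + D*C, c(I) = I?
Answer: -19987/27694 ≈ -0.72171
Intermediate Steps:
s(D, C) = D² + C*D
k(g) = -4 + g (k(g) = (-71 + g) + 67 = -4 + g)
H = 9705 (H = -3*(-3235) = 9705)
(s(194, -141) + H)/(-27792 + k(102)) = (194*(-141 + 194) + 9705)/(-27792 + (-4 + 102)) = (194*53 + 9705)/(-27792 + 98) = (10282 + 9705)/(-27694) = 19987*(-1/27694) = -19987/27694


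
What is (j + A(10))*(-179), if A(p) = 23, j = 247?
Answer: -48330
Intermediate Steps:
(j + A(10))*(-179) = (247 + 23)*(-179) = 270*(-179) = -48330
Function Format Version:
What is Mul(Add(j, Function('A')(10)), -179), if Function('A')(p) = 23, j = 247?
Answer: -48330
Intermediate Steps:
Mul(Add(j, Function('A')(10)), -179) = Mul(Add(247, 23), -179) = Mul(270, -179) = -48330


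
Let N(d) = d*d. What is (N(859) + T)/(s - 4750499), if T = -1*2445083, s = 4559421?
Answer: 853601/95539 ≈ 8.9346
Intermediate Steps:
N(d) = d²
T = -2445083
(N(859) + T)/(s - 4750499) = (859² - 2445083)/(4559421 - 4750499) = (737881 - 2445083)/(-191078) = -1707202*(-1/191078) = 853601/95539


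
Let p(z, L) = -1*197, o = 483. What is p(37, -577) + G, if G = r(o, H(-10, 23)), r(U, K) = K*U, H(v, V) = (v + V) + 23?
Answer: 17191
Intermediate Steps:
H(v, V) = 23 + V + v (H(v, V) = (V + v) + 23 = 23 + V + v)
p(z, L) = -197
G = 17388 (G = (23 + 23 - 10)*483 = 36*483 = 17388)
p(37, -577) + G = -197 + 17388 = 17191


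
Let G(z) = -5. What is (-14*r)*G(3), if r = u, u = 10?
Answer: 700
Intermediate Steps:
r = 10
(-14*r)*G(3) = -14*10*(-5) = -140*(-5) = 700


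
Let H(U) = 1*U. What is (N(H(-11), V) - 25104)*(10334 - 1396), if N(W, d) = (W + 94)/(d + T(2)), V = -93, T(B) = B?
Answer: -20419281086/91 ≈ -2.2439e+8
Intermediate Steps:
H(U) = U
N(W, d) = (94 + W)/(2 + d) (N(W, d) = (W + 94)/(d + 2) = (94 + W)/(2 + d))
(N(H(-11), V) - 25104)*(10334 - 1396) = ((94 - 11)/(2 - 93) - 25104)*(10334 - 1396) = (83/(-91) - 25104)*8938 = (-1/91*83 - 25104)*8938 = (-83/91 - 25104)*8938 = -2284547/91*8938 = -20419281086/91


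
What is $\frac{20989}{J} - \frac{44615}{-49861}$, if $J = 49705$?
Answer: $\frac{3264121104}{2478341005} \approx 1.3171$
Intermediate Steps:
$\frac{20989}{J} - \frac{44615}{-49861} = \frac{20989}{49705} - \frac{44615}{-49861} = 20989 \cdot \frac{1}{49705} - - \frac{44615}{49861} = \frac{20989}{49705} + \frac{44615}{49861} = \frac{3264121104}{2478341005}$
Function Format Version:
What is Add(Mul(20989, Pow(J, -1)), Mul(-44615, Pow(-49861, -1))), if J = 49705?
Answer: Rational(3264121104, 2478341005) ≈ 1.3171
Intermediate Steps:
Add(Mul(20989, Pow(J, -1)), Mul(-44615, Pow(-49861, -1))) = Add(Mul(20989, Pow(49705, -1)), Mul(-44615, Pow(-49861, -1))) = Add(Mul(20989, Rational(1, 49705)), Mul(-44615, Rational(-1, 49861))) = Add(Rational(20989, 49705), Rational(44615, 49861)) = Rational(3264121104, 2478341005)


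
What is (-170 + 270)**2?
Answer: 10000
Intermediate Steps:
(-170 + 270)**2 = 100**2 = 10000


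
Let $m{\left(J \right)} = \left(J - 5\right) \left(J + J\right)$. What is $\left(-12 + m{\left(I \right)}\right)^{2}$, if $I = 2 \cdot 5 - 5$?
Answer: $144$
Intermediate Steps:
$I = 5$ ($I = 10 - 5 = 5$)
$m{\left(J \right)} = 2 J \left(-5 + J\right)$ ($m{\left(J \right)} = \left(-5 + J\right) 2 J = 2 J \left(-5 + J\right)$)
$\left(-12 + m{\left(I \right)}\right)^{2} = \left(-12 + 2 \cdot 5 \left(-5 + 5\right)\right)^{2} = \left(-12 + 2 \cdot 5 \cdot 0\right)^{2} = \left(-12 + 0\right)^{2} = \left(-12\right)^{2} = 144$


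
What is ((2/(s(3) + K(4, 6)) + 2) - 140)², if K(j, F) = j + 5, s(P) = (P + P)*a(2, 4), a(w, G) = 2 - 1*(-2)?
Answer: 20720704/1089 ≈ 19027.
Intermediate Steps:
a(w, G) = 4 (a(w, G) = 2 + 2 = 4)
s(P) = 8*P (s(P) = (P + P)*4 = (2*P)*4 = 8*P)
K(j, F) = 5 + j
((2/(s(3) + K(4, 6)) + 2) - 140)² = ((2/(8*3 + (5 + 4)) + 2) - 140)² = ((2/(24 + 9) + 2) - 140)² = ((2/33 + 2) - 140)² = (68/33 - 140)² = (-4552/33)² = 20720704/1089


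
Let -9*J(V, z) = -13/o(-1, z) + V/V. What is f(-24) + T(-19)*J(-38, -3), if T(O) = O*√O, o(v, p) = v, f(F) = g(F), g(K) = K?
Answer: -24 + 266*I*√19/9 ≈ -24.0 + 128.83*I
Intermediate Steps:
f(F) = F
T(O) = O^(3/2)
J(V, z) = -14/9 (J(V, z) = -(-13/(-1) + V/V)/9 = -(-13*(-1) + 1)/9 = -(13 + 1)/9 = -⅑*14 = -14/9)
f(-24) + T(-19)*J(-38, -3) = -24 + (-19)^(3/2)*(-14/9) = -24 - 19*I*√19*(-14/9) = -24 + 266*I*√19/9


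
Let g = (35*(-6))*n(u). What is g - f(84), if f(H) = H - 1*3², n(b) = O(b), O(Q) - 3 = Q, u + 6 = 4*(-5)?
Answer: 4755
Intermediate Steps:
u = -26 (u = -6 + 4*(-5) = -6 - 20 = -26)
O(Q) = 3 + Q
n(b) = 3 + b
f(H) = -9 + H (f(H) = H - 1*9 = H - 9 = -9 + H)
g = 4830 (g = (35*(-6))*(3 - 26) = -210*(-23) = 4830)
g - f(84) = 4830 - (-9 + 84) = 4830 - 1*75 = 4830 - 75 = 4755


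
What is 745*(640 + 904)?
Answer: 1150280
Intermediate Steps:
745*(640 + 904) = 745*1544 = 1150280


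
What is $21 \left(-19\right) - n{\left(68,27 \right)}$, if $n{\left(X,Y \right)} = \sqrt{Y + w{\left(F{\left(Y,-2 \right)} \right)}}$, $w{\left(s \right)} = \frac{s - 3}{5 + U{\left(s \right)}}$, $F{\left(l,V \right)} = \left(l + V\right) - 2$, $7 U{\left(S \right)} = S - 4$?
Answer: $-399 - \frac{\sqrt{2397}}{9} \approx -404.44$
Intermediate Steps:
$U{\left(S \right)} = - \frac{4}{7} + \frac{S}{7}$ ($U{\left(S \right)} = \frac{S - 4}{7} = \frac{-4 + S}{7} = - \frac{4}{7} + \frac{S}{7}$)
$F{\left(l,V \right)} = -2 + V + l$ ($F{\left(l,V \right)} = \left(V + l\right) - 2 = -2 + V + l$)
$w{\left(s \right)} = \frac{-3 + s}{\frac{31}{7} + \frac{s}{7}}$ ($w{\left(s \right)} = \frac{s - 3}{5 + \left(- \frac{4}{7} + \frac{s}{7}\right)} = \frac{-3 + s}{\frac{31}{7} + \frac{s}{7}}$)
$n{\left(X,Y \right)} = \sqrt{Y + \frac{7 \left(-7 + Y\right)}{27 + Y}}$ ($n{\left(X,Y \right)} = \sqrt{Y + \frac{7 \left(-3 - \left(4 - Y\right)\right)}{31 - \left(4 - Y\right)}} = \sqrt{Y + \frac{7 \left(-3 + \left(-4 + Y\right)\right)}{31 + \left(-4 + Y\right)}} = \sqrt{Y + \frac{7 \left(-7 + Y\right)}{27 + Y}}$)
$21 \left(-19\right) - n{\left(68,27 \right)} = 21 \left(-19\right) - \sqrt{\frac{-49 + 27^{2} + 34 \cdot 27}{27 + 27}} = -399 - \sqrt{\frac{-49 + 729 + 918}{54}} = -399 - \sqrt{\frac{1}{54} \cdot 1598} = -399 - \sqrt{\frac{799}{27}} = -399 - \frac{\sqrt{2397}}{9}$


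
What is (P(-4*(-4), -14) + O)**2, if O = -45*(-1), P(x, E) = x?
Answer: 3721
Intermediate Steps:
O = 45
(P(-4*(-4), -14) + O)**2 = (-4*(-4) + 45)**2 = (16 + 45)**2 = 61**2 = 3721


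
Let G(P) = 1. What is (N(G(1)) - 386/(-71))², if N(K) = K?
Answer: 208849/5041 ≈ 41.430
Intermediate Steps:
(N(G(1)) - 386/(-71))² = (1 - 386/(-71))² = (1 - 386*(-1/71))² = (1 + 386/71)² = (457/71)² = 208849/5041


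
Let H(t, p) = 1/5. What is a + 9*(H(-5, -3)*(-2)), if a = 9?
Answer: 27/5 ≈ 5.4000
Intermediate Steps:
H(t, p) = ⅕
a + 9*(H(-5, -3)*(-2)) = 9 + 9*((⅕)*(-2)) = 9 + 9*(-⅖) = 9 - 18/5 = 27/5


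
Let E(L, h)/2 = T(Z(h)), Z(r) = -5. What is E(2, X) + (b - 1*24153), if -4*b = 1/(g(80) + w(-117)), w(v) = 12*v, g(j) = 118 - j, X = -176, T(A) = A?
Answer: -132026631/5464 ≈ -24163.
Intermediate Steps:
E(L, h) = -10 (E(L, h) = 2*(-5) = -10)
b = 1/5464 (b = -1/(4*((118 - 1*80) + 12*(-117))) = -1/(4*((118 - 80) - 1404)) = -1/(4*(38 - 1404)) = -¼/(-1366) = -¼*(-1/1366) = 1/5464 ≈ 0.00018302)
E(2, X) + (b - 1*24153) = -10 + (1/5464 - 1*24153) = -10 + (1/5464 - 24153) = -10 - 131971991/5464 = -132026631/5464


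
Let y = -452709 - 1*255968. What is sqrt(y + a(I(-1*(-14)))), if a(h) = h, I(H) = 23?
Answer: I*sqrt(708654) ≈ 841.82*I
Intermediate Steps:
y = -708677 (y = -452709 - 255968 = -708677)
sqrt(y + a(I(-1*(-14)))) = sqrt(-708677 + 23) = sqrt(-708654) = I*sqrt(708654)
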